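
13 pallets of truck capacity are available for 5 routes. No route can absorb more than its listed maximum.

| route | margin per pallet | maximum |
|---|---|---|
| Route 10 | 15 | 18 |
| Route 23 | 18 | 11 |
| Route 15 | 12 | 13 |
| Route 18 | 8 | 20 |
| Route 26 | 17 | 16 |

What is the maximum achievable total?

Rank by margin per pallet: Route 23 18 > Route 26 17 > Route 10 15 > Route 15 12 > Route 18 8.
Route 23 takes 11 to reach its cap of 11 → 2 left.
Route 26: +2 (room for 16) → 2. Pool exhausted.
Total = 18×11 + 17×2 = 232.

232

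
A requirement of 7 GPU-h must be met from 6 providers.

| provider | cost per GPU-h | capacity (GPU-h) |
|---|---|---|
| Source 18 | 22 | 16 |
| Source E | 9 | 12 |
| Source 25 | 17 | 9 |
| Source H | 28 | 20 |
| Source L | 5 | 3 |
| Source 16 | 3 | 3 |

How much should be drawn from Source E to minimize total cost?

1

Fill from the cheapest provider first.
Take 3 from Source 16 at 3 — need 4 more.
Source L at 5: take all 3 GPU-h — 1 still needed.
Source E (9): take the remaining 1 — done.
Source 25, Source 18, Source H: unused.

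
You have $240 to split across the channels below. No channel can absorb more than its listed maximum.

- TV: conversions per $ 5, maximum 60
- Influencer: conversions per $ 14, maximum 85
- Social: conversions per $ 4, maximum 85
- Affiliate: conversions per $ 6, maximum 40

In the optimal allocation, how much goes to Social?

55

Rank by conversions per $: Influencer 14 > Affiliate 6 > TV 5 > Social 4.
Influencer: +85 to 85 (cap) → 155 left.
Affiliate takes 40 to reach its cap of 40 → 115 left.
Give TV 60 to hit its cap of 60 → 55 left.
Only 55 left; Social takes them to reach 55.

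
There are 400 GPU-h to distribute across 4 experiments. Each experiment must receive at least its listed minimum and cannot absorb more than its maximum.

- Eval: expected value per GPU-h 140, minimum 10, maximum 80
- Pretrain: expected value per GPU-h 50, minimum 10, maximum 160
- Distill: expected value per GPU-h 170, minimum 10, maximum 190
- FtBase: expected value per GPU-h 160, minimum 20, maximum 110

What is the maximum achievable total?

62100

Meeting every minimum uses 10+10+10+20 = 50 GPU-h, leaving 350.
Rank by expected value per GPU-h: Distill 170 > FtBase 160 > Eval 140 > Pretrain 50.
Distill takes 180 more to reach its cap of 190 ; 170 left.
Give FtBase 90 more to hit its cap of 110 ; 80 left.
Give Eval 70 more to hit its cap of 80 ; 10 left.
Pretrain has room for 150 more but only 10 remain, so it gets 20.
Total = 140×80 + 50×20 + 170×190 + 160×110 = 62100.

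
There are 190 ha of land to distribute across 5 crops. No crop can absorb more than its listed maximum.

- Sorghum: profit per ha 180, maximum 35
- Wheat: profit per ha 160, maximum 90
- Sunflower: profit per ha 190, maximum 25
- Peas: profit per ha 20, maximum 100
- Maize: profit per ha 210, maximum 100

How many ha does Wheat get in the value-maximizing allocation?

30

Order the crops by profit per ha: Maize 210 > Sunflower 190 > Sorghum 180 > Wheat 160 > Peas 20.
Maize takes 100 to reach its cap of 100 ; 90 left.
Give Sunflower 25 to hit its cap of 25 ; 65 left.
Sorghum takes 35 to reach its cap of 35 ; 30 left.
Wheat has room for 90 but only 30 remain, so it gets 30.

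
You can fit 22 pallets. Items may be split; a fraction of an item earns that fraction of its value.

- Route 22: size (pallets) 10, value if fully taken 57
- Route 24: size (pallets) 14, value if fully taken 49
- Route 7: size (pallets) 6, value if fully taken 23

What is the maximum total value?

Rank by value-to-size ratio: Route 22 57/10≈5.7, Route 7 23/6≈3.83, Route 24 49/14≈3.5.
All 10 pallets of Route 22 fit (value 57) ; 12 remain.
Take all of Route 7 (6 pallets, value 23) ; 6 pallets left.
Fill the last 6 pallets with part of Route 24: 6/14 of it earns 21.
Total value = 101.

101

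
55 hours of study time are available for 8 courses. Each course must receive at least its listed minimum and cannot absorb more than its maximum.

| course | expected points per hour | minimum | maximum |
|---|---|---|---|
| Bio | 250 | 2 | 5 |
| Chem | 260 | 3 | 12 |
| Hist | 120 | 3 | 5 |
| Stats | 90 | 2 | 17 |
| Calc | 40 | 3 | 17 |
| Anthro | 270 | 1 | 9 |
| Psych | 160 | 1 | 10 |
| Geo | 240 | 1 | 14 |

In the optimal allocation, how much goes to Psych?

7

Meeting every minimum uses 2+3+3+2+3+1+1+1 = 16 hours, leaving 39.
Rank by expected points per hour: Anthro 270 > Chem 260 > Bio 250 > Geo 240 > Psych 160 > Hist 120 > Stats 90 > Calc 40.
Anthro: +8 to 9 (cap) ; 31 left.
Chem takes 9 more to reach its cap of 12 ; 22 left.
Bio: +3 to 5 (cap) ; 19 left.
Give Geo 13 more to hit its cap of 14 ; 6 left.
Psych has room for 9 more but only 6 remain, so it gets 7.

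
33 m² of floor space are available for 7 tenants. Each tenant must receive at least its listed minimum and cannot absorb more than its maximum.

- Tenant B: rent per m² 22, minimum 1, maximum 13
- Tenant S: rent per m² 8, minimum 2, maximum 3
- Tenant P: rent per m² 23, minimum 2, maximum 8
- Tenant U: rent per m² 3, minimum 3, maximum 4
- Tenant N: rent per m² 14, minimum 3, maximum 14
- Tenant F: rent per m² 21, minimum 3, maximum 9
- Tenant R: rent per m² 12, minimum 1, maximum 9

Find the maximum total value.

612

Meeting every minimum uses 1+2+2+3+3+3+1 = 15 m², leaving 18.
Highest rent per m² first: Tenant P 23 > Tenant B 22 > Tenant F 21 > Tenant N 14 > Tenant R 12 > Tenant S 8 > Tenant U 3.
Tenant P: +6 to 8 (cap) — 12 left.
Tenant B: +12 to 13 (cap) — 0 left.
Total = 22×13 + 8×2 + 23×8 + 3×3 + 14×3 + 21×3 + 12×1 = 612.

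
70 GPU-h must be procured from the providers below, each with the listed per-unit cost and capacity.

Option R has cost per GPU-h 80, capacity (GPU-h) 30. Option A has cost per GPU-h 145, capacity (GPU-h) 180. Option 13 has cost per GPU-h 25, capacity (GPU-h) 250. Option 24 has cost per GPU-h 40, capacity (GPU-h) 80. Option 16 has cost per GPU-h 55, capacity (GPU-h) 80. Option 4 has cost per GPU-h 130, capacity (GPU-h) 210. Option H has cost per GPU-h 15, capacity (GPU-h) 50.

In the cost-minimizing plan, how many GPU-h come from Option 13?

Cheapest first:
Take 50 from Option H at 15 ; need 20 more.
Option 13 at 25: take 20 of its 250 ; requirement met.
Option 24, Option 16, Option R, Option 4, Option A: unused.

20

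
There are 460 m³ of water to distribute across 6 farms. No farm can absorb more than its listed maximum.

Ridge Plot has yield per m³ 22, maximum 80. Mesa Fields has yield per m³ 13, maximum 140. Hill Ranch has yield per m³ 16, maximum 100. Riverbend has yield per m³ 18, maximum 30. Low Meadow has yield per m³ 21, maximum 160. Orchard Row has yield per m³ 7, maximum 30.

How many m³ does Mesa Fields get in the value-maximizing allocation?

90

Order the farms by yield per m³: Ridge Plot 22 > Low Meadow 21 > Riverbend 18 > Hill Ranch 16 > Mesa Fields 13 > Orchard Row 7.
Ridge Plot takes 80 to reach its cap of 80 — 380 left.
Give Low Meadow 160 to hit its cap of 160 — 220 left.
Riverbend takes 30 to reach its cap of 30 — 190 left.
Give Hill Ranch 100 to hit its cap of 100 — 90 left.
Mesa Fields has room for 140 but only 90 remain, so it gets 90.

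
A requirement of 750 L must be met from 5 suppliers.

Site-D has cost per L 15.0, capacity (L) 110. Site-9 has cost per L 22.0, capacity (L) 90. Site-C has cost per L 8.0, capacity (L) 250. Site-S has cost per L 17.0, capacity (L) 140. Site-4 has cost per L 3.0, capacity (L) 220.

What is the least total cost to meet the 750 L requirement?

7350

Cheapest first:
Take 220 from Site-4 at 3.0 ; need 530 more.
Take 250 from Site-C at 8.0 ; need 280 more.
Site-D (15.0): use full 110 ; 170 L to go.
Site-S (17.0): use full 140 ; 30 L to go.
Site-9 (22.0): take the remaining 30 ; done.
Cost = 220×3.0 + 250×8.0 + 110×15.0 + 140×17.0 + 30×22.0 = 7350.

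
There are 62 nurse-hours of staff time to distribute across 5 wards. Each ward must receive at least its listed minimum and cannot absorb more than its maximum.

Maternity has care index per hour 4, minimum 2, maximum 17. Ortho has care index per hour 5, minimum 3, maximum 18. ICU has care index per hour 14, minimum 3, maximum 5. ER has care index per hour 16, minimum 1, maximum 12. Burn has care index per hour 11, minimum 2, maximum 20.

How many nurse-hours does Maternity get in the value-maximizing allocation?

7

Meeting every minimum uses 2+3+3+1+2 = 11 nurse-hours, leaving 51.
Highest care index per hour first: ER 16 > ICU 14 > Burn 11 > Ortho 5 > Maternity 4.
ER: +11 to 12 (cap) → 40 left.
ICU: +2 to 5 (cap) → 38 left.
Burn takes 18 more to reach its cap of 20 → 20 left.
Give Ortho 15 more to hit its cap of 18 → 5 left.
Maternity: +5 (room for 15) → 7. Pool exhausted.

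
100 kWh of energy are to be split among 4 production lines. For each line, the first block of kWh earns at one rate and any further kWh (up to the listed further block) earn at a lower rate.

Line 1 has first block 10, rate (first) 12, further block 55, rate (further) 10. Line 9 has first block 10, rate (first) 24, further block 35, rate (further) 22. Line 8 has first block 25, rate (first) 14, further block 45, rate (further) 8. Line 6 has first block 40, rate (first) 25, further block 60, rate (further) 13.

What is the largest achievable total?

2220

Order all 8 blocks by rate: Line 6/first 25 > Line 9/first 24 > Line 9/second 22 > Line 8/first 14 > Line 6/second 13 > Line 1/first 12 > Line 1/second 10 > Line 8/second 8.
Line 6 first at 25: fill all 40 — 60 left.
Line 9/first (24): +10 — 50 left.
Fill Line 9 second block (35 at 22) — 15 left.
15 remain; put them into Line 8 first at 14.
Total = 25×40 + 24×10 + 22×35 + 14×15 = 2220.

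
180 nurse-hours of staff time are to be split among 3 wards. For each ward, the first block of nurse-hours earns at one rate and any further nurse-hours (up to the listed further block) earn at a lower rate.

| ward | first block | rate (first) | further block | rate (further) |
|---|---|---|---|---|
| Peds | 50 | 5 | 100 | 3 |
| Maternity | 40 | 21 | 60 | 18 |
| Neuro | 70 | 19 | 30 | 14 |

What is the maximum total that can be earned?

3390

Treat each block as its own option and order by rate: Maternity/T1 21 > Neuro/T1 19 > Maternity/T2 18 > Neuro/T2 14 > Peds/T1 5 > Peds/T2 3.
Fill Maternity T1 block (40 at 21) — 140 left.
Neuro/T1 (19): +70 — 70 left.
Maternity/T2 (18): +60 — 10 left.
Neuro/T2: +10 of 30 at 14; pool empty.
Total = 21×40 + 19×70 + 18×60 + 14×10 = 3390.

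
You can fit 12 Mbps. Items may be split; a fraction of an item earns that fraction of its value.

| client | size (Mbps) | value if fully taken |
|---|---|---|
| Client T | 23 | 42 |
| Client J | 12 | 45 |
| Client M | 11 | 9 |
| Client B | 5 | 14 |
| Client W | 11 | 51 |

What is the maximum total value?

Sort by value density: Client W 51/11≈4.64, Client J 45/12≈3.75, Client B 14/5≈2.8, Client T 42/23≈1.83, Client M 9/11≈0.818.
All 11 Mbps of Client W fit (value 51) — 1 remain.
1 Mbps left: a 1/12 share of Client J gives 45×1/12 = 3.75.
Total value = 54.75.

54.75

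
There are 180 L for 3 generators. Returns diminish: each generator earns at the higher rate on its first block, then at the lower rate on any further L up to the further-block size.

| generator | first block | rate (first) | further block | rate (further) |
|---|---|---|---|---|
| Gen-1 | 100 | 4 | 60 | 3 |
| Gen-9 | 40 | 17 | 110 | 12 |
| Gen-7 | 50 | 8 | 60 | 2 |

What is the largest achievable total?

2240

Treat each block as its own option and order by rate: Gen-9/T1 17 > Gen-9/T2 12 > Gen-7/T1 8 > Gen-1/T1 4 > Gen-1/T2 3 > Gen-7/T2 2.
Gen-9/T1 (17): +40 → 140 left.
Fill Gen-9 T2 block (110 at 12) → 30 left.
30 remain; put them into Gen-7 T1 at 8.
Total = 17×40 + 12×110 + 8×30 = 2240.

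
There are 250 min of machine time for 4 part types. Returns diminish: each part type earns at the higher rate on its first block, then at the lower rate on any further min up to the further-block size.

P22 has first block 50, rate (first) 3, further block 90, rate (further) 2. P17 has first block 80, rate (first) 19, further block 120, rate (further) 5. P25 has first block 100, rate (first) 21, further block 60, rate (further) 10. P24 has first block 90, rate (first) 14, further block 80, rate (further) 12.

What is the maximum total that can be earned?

Treat each block as its own option and order by rate: P25/T1 21 > P17/T1 19 > P24/T1 14 > P24/T2 12 > P25/T2 10 > P17/T2 5 > P22/T1 3 > P22/T2 2.
P25/T1 (21): +100 — 150 left.
Fill P17 T1 block (80 at 19) — 70 left.
P24/T1: +70 of 90 at 14; pool empty.
Total = 21×100 + 19×80 + 14×70 = 4600.

4600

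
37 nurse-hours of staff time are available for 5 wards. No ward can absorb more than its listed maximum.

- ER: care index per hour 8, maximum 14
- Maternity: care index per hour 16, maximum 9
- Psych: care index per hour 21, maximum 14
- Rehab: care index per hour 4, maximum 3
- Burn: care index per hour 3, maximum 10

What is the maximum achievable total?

550

Order the wards by care index per hour: Psych 21 > Maternity 16 > ER 8 > Rehab 4 > Burn 3.
Psych takes 14 to reach its cap of 14 — 23 left.
Give Maternity 9 to hit its cap of 9 — 14 left.
ER takes 14 to reach its cap of 14 — 0 left.
Total = 8×14 + 16×9 + 21×14 = 550.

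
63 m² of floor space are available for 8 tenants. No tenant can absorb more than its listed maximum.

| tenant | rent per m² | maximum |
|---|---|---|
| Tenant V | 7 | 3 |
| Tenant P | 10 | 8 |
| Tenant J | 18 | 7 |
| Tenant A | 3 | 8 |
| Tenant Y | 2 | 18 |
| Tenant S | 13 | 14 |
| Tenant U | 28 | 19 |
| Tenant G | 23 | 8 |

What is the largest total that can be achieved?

Highest rent per m² first: Tenant U 28 > Tenant G 23 > Tenant J 18 > Tenant S 13 > Tenant P 10 > Tenant V 7 > Tenant A 3 > Tenant Y 2.
Give Tenant U 19 to hit its cap of 19 → 44 left.
Tenant G: +8 to 8 (cap) → 36 left.
Tenant J: +7 to 7 (cap) → 29 left.
Tenant S: +14 to 14 (cap) → 15 left.
Give Tenant P 8 to hit its cap of 8 → 7 left.
Tenant V takes 3 to reach its cap of 3 → 4 left.
Tenant A: +4 (room for 8) → 4. Pool exhausted.
Total = 7×3 + 10×8 + 18×7 + 3×4 + 13×14 + 28×19 + 23×8 = 1137.

1137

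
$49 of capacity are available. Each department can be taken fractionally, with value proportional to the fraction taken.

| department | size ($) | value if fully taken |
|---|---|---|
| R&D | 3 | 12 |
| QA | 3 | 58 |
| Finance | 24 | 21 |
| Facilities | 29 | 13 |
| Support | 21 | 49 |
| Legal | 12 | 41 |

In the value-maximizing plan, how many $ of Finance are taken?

Sort by value density: QA 58/3≈19.3, R&D 12/3≈4, Legal 41/12≈3.42, Support 49/21≈2.33, Finance 21/24≈0.875, Facilities 13/29≈0.448.
Take all of QA (3 $, value 58) → 46 $ left.
Take all of R&D (3 $, value 12) → 43 $ left.
All 12 $ of Legal fit (value 41) → 31 remain.
All 21 $ of Support fit (value 49) → 10 remain.
Fill the last 10 $ with part of Finance: 10/24 of it earns 8.75.

10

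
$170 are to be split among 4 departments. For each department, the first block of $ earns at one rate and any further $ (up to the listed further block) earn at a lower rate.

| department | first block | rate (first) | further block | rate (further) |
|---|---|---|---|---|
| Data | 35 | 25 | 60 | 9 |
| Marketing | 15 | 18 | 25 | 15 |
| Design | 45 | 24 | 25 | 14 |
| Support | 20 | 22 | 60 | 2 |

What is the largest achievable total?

3435

Treat each block as its own option and order by rate: Data/tier1 25 > Design/tier1 24 > Support/tier1 22 > Marketing/tier1 18 > Marketing/tier2 15 > Design/tier2 14 > Data/tier2 9 > Support/tier2 2.
Fill Data tier1 block (35 at 25) — 135 left.
Design tier1 at 24: fill all 45 — 90 left.
Support tier1 at 22: fill all 20 — 70 left.
Marketing/tier1 (18): +15 — 55 left.
Marketing tier2 at 15: fill all 25 — 30 left.
Design/tier2 (14): +25 — 5 left.
Data/tier2: +5 of 60 at 9; pool empty.
Total = 25×35 + 24×45 + 22×20 + 18×15 + 15×25 + 14×25 + 9×5 = 3435.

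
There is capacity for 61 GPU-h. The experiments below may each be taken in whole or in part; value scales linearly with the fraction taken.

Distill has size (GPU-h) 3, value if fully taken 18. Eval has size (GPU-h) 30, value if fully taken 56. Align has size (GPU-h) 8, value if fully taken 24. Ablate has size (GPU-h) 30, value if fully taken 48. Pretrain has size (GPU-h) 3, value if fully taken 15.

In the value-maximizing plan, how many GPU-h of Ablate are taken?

17

Sort by value density: Distill 18/3≈6, Pretrain 15/3≈5, Align 24/8≈3, Eval 56/30≈1.87, Ablate 48/30≈1.6.
Take all of Distill (3 GPU-h, value 18) ; 58 GPU-h left.
Take all of Pretrain (3 GPU-h, value 15) ; 55 GPU-h left.
All 8 GPU-h of Align fit (value 24) ; 47 remain.
Take all of Eval (30 GPU-h, value 56) ; 17 GPU-h left.
Fill the last 17 GPU-h with part of Ablate: 17/30 of it earns 27.2.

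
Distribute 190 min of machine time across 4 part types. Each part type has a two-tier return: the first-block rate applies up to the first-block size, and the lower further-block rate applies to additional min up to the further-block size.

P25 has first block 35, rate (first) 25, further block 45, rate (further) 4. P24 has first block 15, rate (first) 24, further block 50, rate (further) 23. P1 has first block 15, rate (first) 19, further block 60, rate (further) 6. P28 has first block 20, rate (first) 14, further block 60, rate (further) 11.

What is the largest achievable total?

3555

Rank every tier by rate: P25/T1 25 > P24/T1 24 > P24/T2 23 > P1/T1 19 > P28/T1 14 > P28/T2 11 > P1/T2 6 > P25/T2 4.
P25/T1 (25): +35 → 155 left.
P24/T1 (24): +15 → 140 left.
Fill P24 T2 block (50 at 23) → 90 left.
P1 T1 at 19: fill all 15 → 75 left.
P28/T1 (14): +20 → 55 left.
P28/T2: +55 of 60 at 11; pool empty.
Total = 25×35 + 24×15 + 23×50 + 19×15 + 14×20 + 11×55 = 3555.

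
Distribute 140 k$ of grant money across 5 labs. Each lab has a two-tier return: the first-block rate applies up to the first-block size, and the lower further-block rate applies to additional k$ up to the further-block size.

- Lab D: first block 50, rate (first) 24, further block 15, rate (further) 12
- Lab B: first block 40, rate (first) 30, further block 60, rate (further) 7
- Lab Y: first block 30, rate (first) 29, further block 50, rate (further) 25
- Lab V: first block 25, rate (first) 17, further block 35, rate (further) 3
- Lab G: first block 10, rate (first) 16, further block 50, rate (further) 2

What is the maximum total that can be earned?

3800

Order all 10 blocks by rate: Lab B/tier1 30 > Lab Y/tier1 29 > Lab Y/tier2 25 > Lab D/tier1 24 > Lab V/tier1 17 > Lab G/tier1 16 > Lab D/tier2 12 > Lab B/tier2 7 > Lab V/tier2 3 > Lab G/tier2 2.
Lab B/tier1 (30): +40 → 100 left.
Lab Y/tier1 (29): +30 → 70 left.
Lab Y tier2 at 25: fill all 50 → 20 left.
Lab D tier1 at 24: only 20 left, fill 20.
Total = 30×40 + 29×30 + 25×50 + 24×20 = 3800.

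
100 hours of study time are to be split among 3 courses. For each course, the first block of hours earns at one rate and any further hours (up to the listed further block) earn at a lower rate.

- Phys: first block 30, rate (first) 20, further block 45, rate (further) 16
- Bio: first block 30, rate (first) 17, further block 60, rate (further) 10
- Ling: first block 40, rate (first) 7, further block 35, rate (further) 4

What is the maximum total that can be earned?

Treat each block as its own option and order by rate: Phys/T1 20 > Bio/T1 17 > Phys/T2 16 > Bio/T2 10 > Ling/T1 7 > Ling/T2 4.
Phys T1 at 20: fill all 30 — 70 left.
Bio/T1 (17): +30 — 40 left.
Phys/T2: +40 of 45 at 16; pool empty.
Total = 20×30 + 17×30 + 16×40 = 1750.

1750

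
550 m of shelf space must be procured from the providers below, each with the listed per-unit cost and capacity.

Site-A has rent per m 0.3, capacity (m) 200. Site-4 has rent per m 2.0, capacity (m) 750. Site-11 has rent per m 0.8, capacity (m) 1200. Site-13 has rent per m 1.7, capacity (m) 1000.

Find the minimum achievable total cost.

Use providers in increasing cost order.
Site-A (0.3): use full 200 → 350 m to go.
Take 350 from Site-11 at 0.8 to finish.
Site-13, Site-4: unused.
Cost = 200×0.3 + 350×0.8 = 340.

340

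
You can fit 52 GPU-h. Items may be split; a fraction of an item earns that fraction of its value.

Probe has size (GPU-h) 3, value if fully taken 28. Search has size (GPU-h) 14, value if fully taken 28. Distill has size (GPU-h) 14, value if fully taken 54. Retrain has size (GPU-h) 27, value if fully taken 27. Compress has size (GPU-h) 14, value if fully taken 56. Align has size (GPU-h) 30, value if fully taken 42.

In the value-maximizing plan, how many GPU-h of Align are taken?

7

Sort by value density: Probe 28/3≈9.33, Compress 56/14≈4, Distill 54/14≈3.86, Search 28/14≈2, Align 42/30≈1.4, Retrain 27/27≈1.
Take all of Probe (3 GPU-h, value 28) — 49 GPU-h left.
All 14 GPU-h of Compress fit (value 56) — 35 remain.
Distill: take in full, 14 GPU-h for value 54 — 21 left.
Take all of Search (14 GPU-h, value 28) — 7 GPU-h left.
Fill the last 7 GPU-h with part of Align: 7/30 of it earns 9.8.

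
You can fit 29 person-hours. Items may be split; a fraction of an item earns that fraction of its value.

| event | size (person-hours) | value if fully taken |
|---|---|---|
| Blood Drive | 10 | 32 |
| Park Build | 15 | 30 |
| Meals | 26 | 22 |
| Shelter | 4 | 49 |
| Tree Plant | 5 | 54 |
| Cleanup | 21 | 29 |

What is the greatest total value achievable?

155

Rank by value-to-size ratio: Shelter 49/4≈12.2, Tree Plant 54/5≈10.8, Blood Drive 32/10≈3.2, Park Build 30/15≈2, Cleanup 29/21≈1.38, Meals 22/26≈0.846.
All 4 person-hours of Shelter fit (value 49) → 25 remain.
All 5 person-hours of Tree Plant fit (value 54) → 20 remain.
All 10 person-hours of Blood Drive fit (value 32) → 10 remain.
Only 10 person-hours remain; take 10/15 of Park Build for value 30×10/15 = 20.
Total value = 155.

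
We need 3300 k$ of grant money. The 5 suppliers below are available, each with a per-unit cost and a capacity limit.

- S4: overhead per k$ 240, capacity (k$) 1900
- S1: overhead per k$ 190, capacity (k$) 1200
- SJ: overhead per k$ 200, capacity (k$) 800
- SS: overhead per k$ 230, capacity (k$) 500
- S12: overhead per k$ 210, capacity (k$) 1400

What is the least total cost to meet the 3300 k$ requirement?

661000

Use suppliers in increasing cost order.
S1 at 190: take all 1200 k$ → 2100 still needed.
SJ (200): use full 800 → 1300 k$ to go.
S12 (210): take the remaining 1300 → done.
SS, S4: unused.
Cost = 1200×190 + 800×200 + 1300×210 = 661000.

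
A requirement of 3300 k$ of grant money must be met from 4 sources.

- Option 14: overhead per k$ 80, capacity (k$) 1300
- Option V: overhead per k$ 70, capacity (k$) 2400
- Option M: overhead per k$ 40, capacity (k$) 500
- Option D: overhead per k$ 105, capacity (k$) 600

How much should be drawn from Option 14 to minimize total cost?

Use sources in increasing cost order.
Option M at 40: take all 500 k$ ; 2800 still needed.
Option V (70): use full 2400 ; 400 k$ to go.
Take 400 from Option 14 at 80 to finish.
Option D: unused.

400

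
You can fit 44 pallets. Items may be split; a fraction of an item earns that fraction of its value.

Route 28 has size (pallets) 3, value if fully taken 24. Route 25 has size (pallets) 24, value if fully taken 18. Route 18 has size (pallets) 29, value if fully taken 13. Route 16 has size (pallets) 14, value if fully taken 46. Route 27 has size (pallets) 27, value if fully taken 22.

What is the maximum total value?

92

Sort by value density: Route 28 24/3≈8, Route 16 46/14≈3.29, Route 27 22/27≈0.815, Route 25 18/24≈0.75, Route 18 13/29≈0.448.
All 3 pallets of Route 28 fit (value 24) ; 41 remain.
Route 16: take in full, 14 pallets for value 46 ; 27 left.
Take all of Route 27 (27 pallets, value 22) ; 0 pallets left.
Total value = 92.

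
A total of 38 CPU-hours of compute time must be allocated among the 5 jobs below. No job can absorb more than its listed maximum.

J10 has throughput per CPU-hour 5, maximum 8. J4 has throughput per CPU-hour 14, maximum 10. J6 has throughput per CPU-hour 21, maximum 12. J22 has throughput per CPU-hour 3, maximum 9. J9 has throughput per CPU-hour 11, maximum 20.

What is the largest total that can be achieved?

568

Order the jobs by throughput per CPU-hour: J6 21 > J4 14 > J9 11 > J10 5 > J22 3.
J6 takes 12 to reach its cap of 12 — 26 left.
J4 takes 10 to reach its cap of 10 — 16 left.
Only 16 left; J9 takes them to reach 16.
Total = 14×10 + 21×12 + 11×16 = 568.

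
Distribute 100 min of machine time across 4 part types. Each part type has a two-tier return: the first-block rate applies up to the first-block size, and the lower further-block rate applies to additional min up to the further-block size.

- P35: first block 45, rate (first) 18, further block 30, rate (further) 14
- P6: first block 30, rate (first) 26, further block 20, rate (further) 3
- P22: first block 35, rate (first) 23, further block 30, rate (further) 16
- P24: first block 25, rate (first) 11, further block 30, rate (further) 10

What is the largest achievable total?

2215

Order all 8 blocks by rate: P6/T1 26 > P22/T1 23 > P35/T1 18 > P22/T2 16 > P35/T2 14 > P24/T1 11 > P24/T2 10 > P6/T2 3.
Fill P6 T1 block (30 at 26) → 70 left.
P22 T1 at 23: fill all 35 → 35 left.
35 remain; put them into P35 T1 at 18.
Total = 26×30 + 23×35 + 18×35 = 2215.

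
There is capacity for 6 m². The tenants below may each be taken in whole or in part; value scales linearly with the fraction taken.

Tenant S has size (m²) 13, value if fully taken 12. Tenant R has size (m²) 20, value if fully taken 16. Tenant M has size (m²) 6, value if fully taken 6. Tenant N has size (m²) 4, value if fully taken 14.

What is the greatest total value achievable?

16

Best value per unit of size first: Tenant N 14/4≈3.5, Tenant M 6/6≈1, Tenant S 12/13≈0.923, Tenant R 16/20≈0.8.
Tenant N: take in full, 4 m² for value 14 → 2 left.
2 m² left: a 2/6 share of Tenant M gives 6×2/6 = 2.
Total value = 16.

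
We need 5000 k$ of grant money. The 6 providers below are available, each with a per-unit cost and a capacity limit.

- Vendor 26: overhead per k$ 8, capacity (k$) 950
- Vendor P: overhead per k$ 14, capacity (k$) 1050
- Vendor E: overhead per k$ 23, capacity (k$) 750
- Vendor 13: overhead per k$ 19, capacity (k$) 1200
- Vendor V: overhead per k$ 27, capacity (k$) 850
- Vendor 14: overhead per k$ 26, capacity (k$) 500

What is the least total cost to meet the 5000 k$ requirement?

90200

Use providers in increasing cost order.
Vendor 26 at 8: take all 950 k$ — 4050 still needed.
Vendor P (14): use full 1050 — 3000 k$ to go.
Vendor 13 (19): use full 1200 — 1800 k$ to go.
Take 750 from Vendor E at 23 — need 1050 more.
Vendor 14 at 26: take all 500 k$ — 550 still needed.
Vendor V at 27: take 550 of its 850 — requirement met.
Cost = 950×8 + 1050×14 + 1200×19 + 750×23 + 500×26 + 550×27 = 90200.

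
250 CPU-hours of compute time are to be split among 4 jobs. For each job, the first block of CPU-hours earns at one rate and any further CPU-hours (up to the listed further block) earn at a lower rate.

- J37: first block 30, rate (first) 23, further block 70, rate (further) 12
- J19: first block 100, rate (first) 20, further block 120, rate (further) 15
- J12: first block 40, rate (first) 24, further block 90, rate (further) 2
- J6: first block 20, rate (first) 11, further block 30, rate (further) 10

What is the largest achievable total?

Order all 8 blocks by rate: J12/T1 24 > J37/T1 23 > J19/T1 20 > J19/T2 15 > J37/T2 12 > J6/T1 11 > J6/T2 10 > J12/T2 2.
Fill J12 T1 block (40 at 24) — 210 left.
J37/T1 (23): +30 — 180 left.
Fill J19 T1 block (100 at 20) — 80 left.
J19 T2 at 15: only 80 left, fill 80.
Total = 24×40 + 23×30 + 20×100 + 15×80 = 4850.

4850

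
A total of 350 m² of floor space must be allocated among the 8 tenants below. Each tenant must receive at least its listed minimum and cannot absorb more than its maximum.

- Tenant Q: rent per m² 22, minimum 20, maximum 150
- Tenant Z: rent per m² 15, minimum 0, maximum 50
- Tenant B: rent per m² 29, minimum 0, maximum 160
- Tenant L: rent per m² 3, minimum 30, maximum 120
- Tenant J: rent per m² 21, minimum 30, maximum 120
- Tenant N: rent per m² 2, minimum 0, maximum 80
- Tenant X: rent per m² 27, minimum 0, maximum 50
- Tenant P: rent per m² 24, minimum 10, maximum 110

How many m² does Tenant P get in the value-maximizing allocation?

60

Meeting every minimum uses 20+0+0+30+30+0+0+10 = 90 m², leaving 260.
Highest rent per m² first: Tenant B 29 > Tenant X 27 > Tenant P 24 > Tenant Q 22 > Tenant J 21 > Tenant Z 15 > Tenant L 3 > Tenant N 2.
Give Tenant B 160 more to hit its cap of 160 ; 100 left.
Give Tenant X 50 more to hit its cap of 50 ; 50 left.
Tenant P has room for 100 more but only 50 remain, so it gets 60.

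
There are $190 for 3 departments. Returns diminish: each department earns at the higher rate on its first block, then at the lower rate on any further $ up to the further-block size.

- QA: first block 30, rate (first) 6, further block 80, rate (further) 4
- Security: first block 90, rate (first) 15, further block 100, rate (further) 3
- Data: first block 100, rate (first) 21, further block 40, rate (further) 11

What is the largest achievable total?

3450

Order all 6 blocks by rate: Data/T1 21 > Security/T1 15 > Data/T2 11 > QA/T1 6 > QA/T2 4 > Security/T2 3.
Data T1 at 21: fill all 100 — 90 left.
Fill Security T1 block (90 at 15) — 0 left.
Total = 21×100 + 15×90 = 3450.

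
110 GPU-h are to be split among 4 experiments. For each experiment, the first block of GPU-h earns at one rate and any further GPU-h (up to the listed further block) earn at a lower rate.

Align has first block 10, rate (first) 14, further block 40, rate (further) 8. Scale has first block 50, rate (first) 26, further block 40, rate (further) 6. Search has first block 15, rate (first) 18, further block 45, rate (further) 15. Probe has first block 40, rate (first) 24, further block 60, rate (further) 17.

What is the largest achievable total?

Order all 8 blocks by rate: Scale/first 26 > Probe/first 24 > Search/first 18 > Probe/second 17 > Search/second 15 > Align/first 14 > Align/second 8 > Scale/second 6.
Scale/first (26): +50 ; 60 left.
Probe/first (24): +40 ; 20 left.
Search first at 18: fill all 15 ; 5 left.
5 remain; put them into Probe second at 17.
Total = 26×50 + 24×40 + 18×15 + 17×5 = 2615.

2615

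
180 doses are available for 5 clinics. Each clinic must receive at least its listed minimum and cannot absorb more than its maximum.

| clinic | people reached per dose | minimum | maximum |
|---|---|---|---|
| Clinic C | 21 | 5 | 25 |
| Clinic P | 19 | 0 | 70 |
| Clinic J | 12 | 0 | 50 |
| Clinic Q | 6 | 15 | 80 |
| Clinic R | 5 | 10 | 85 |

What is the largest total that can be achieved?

Meeting every minimum uses 5+0+0+15+10 = 30 doses, leaving 150.
Highest people reached per dose first: Clinic C 21 > Clinic P 19 > Clinic J 12 > Clinic Q 6 > Clinic R 5.
Clinic C: +20 to 25 (cap) → 130 left.
Clinic P: +70 to 70 (cap) → 60 left.
Give Clinic J 50 more to hit its cap of 50 → 10 left.
Clinic Q has room for 65 more but only 10 remain, so it gets 25.
Total = 21×25 + 19×70 + 12×50 + 6×25 + 5×10 = 2655.

2655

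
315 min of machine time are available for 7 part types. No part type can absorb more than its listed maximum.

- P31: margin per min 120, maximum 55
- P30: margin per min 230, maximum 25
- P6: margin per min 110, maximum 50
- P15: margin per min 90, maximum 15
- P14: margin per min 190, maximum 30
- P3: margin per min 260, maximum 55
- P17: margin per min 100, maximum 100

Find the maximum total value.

Highest margin per min first: P3 260 > P30 230 > P14 190 > P31 120 > P6 110 > P17 100 > P15 90.
P3 takes 55 to reach its cap of 55 → 260 left.
Give P30 25 to hit its cap of 25 → 235 left.
P14 takes 30 to reach its cap of 30 → 205 left.
Give P31 55 to hit its cap of 55 → 150 left.
P6 takes 50 to reach its cap of 50 → 100 left.
P17: +100 to 100 (cap) → 0 left.
Total = 120×55 + 230×25 + 110×50 + 190×30 + 260×55 + 100×100 = 47850.

47850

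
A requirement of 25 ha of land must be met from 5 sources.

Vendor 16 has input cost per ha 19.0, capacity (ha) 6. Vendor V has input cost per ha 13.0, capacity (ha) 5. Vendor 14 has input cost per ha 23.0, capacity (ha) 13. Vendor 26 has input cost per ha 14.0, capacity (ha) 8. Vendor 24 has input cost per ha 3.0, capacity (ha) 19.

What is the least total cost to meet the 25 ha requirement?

136

Fill from the cheapest source first.
Vendor 24 (3.0): use full 19 — 6 ha to go.
Vendor V at 13.0: take all 5 ha — 1 still needed.
Vendor 26 at 14.0: take 1 of its 8 — requirement met.
Vendor 16, Vendor 14: unused.
Cost = 19×3.0 + 5×13.0 + 1×14.0 = 136.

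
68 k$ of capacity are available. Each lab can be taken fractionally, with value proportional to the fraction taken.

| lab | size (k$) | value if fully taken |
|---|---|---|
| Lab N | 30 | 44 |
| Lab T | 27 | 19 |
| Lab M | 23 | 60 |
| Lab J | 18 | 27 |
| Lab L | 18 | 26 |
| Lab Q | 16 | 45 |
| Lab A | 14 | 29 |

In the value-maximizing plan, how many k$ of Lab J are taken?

Rank by value-to-size ratio: Lab Q 45/16≈2.81, Lab M 60/23≈2.61, Lab A 29/14≈2.07, Lab J 27/18≈1.5, Lab N 44/30≈1.47, Lab L 26/18≈1.44, Lab T 19/27≈0.704.
All 16 k$ of Lab Q fit (value 45) — 52 remain.
Take all of Lab M (23 k$, value 60) — 29 k$ left.
Take all of Lab A (14 k$, value 29) — 15 k$ left.
Only 15 k$ remain; take 15/18 of Lab J for value 27×15/18 = 22.5.

15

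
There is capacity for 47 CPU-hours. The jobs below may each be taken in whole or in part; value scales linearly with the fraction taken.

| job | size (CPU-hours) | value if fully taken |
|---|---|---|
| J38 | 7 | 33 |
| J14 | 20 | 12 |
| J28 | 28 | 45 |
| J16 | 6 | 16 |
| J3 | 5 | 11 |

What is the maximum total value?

105.6

Rank by value-to-size ratio: J38 33/7≈4.71, J16 16/6≈2.67, J3 11/5≈2.2, J28 45/28≈1.61, J14 12/20≈0.6.
All 7 CPU-hours of J38 fit (value 33) — 40 remain.
Take all of J16 (6 CPU-hours, value 16) — 34 CPU-hours left.
J3: take in full, 5 CPU-hours for value 11 — 29 left.
J28: take in full, 28 CPU-hours for value 45 — 1 left.
1 CPU-hours left: a 1/20 share of J14 gives 12×1/20 = 0.6.
Total value = 105.6.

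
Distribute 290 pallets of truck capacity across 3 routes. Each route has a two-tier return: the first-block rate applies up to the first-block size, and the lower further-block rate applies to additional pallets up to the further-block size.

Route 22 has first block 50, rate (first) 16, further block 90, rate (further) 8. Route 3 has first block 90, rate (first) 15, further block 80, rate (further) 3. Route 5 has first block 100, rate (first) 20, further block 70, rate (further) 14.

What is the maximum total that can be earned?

4850

Treat each block as its own option and order by rate: Route 5/first 20 > Route 22/first 16 > Route 3/first 15 > Route 5/second 14 > Route 22/second 8 > Route 3/second 3.
Fill Route 5 first block (100 at 20) — 190 left.
Route 22/first (16): +50 — 140 left.
Route 3/first (15): +90 — 50 left.
50 remain; put them into Route 5 second at 14.
Total = 20×100 + 16×50 + 15×90 + 14×50 = 4850.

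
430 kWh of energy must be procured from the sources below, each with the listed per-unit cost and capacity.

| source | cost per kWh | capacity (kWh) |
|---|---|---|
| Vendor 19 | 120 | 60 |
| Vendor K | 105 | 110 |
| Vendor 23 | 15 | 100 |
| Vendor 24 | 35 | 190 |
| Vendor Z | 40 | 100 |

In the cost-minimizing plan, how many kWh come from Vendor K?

Fill from the cheapest source first.
Vendor 23 (15): use full 100 ; 330 kWh to go.
Take 190 from Vendor 24 at 35 ; need 140 more.
Vendor Z at 40: take all 100 kWh ; 40 still needed.
Take 40 from Vendor K at 105 to finish.
Vendor 19: unused.

40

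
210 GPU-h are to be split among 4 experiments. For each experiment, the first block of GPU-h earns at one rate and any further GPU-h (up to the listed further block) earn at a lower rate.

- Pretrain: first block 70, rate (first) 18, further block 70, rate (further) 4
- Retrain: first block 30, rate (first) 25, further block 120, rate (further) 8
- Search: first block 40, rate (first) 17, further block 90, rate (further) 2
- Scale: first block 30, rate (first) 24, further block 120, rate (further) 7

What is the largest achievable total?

3730

Order all 8 blocks by rate: Retrain/T1 25 > Scale/T1 24 > Pretrain/T1 18 > Search/T1 17 > Retrain/T2 8 > Scale/T2 7 > Pretrain/T2 4 > Search/T2 2.
Retrain T1 at 25: fill all 30 ; 180 left.
Fill Scale T1 block (30 at 24) ; 150 left.
Pretrain/T1 (18): +70 ; 80 left.
Search/T1 (17): +40 ; 40 left.
Retrain/T2: +40 of 120 at 8; pool empty.
Total = 25×30 + 24×30 + 18×70 + 17×40 + 8×40 = 3730.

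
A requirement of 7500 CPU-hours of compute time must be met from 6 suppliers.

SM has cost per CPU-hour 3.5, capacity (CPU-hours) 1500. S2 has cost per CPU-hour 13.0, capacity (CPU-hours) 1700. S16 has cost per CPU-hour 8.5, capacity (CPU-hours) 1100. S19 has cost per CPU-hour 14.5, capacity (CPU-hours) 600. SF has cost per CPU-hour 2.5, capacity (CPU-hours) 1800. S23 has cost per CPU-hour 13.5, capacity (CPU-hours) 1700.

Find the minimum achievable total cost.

60100

Fill from the cheapest supplier first.
Take 1800 from SF at 2.5 — need 5700 more.
SM at 3.5: take all 1500 CPU-hours — 4200 still needed.
S16 at 8.5: take all 1100 CPU-hours — 3100 still needed.
S2 (13.0): use full 1700 — 1400 CPU-hours to go.
S23 at 13.5: take 1400 of its 1700 — requirement met.
S19: unused.
Cost = 1800×2.5 + 1500×3.5 + 1100×8.5 + 1700×13.0 + 1400×13.5 = 60100.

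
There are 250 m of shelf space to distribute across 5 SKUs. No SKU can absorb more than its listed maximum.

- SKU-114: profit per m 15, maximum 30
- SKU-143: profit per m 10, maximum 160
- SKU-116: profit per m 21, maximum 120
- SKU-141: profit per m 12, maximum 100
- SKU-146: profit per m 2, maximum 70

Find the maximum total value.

4170

Highest profit per m first: SKU-116 21 > SKU-114 15 > SKU-141 12 > SKU-143 10 > SKU-146 2.
SKU-116 takes 120 to reach its cap of 120 — 130 left.
SKU-114 takes 30 to reach its cap of 30 — 100 left.
Give SKU-141 100 to hit its cap of 100 — 0 left.
Total = 15×30 + 21×120 + 12×100 = 4170.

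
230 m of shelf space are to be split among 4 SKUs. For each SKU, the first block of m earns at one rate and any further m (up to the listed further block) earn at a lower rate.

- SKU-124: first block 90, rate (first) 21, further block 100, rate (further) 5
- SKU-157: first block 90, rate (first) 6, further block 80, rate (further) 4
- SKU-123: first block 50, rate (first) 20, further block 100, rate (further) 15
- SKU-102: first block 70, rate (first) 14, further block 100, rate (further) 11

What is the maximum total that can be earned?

4240

Treat each block as its own option and order by rate: SKU-124/tier1 21 > SKU-123/tier1 20 > SKU-123/tier2 15 > SKU-102/tier1 14 > SKU-102/tier2 11 > SKU-157/tier1 6 > SKU-124/tier2 5 > SKU-157/tier2 4.
SKU-124 tier1 at 21: fill all 90 — 140 left.
SKU-123 tier1 at 20: fill all 50 — 90 left.
SKU-123/tier2: +90 of 100 at 15; pool empty.
Total = 21×90 + 20×50 + 15×90 = 4240.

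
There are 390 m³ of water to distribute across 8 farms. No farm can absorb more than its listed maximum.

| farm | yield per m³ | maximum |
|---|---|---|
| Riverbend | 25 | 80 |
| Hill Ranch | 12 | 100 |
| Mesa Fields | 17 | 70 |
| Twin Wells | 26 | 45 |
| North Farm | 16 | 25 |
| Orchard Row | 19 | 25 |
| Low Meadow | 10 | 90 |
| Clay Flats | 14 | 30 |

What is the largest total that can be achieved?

Order the farms by yield per m³: Twin Wells 26 > Riverbend 25 > Orchard Row 19 > Mesa Fields 17 > North Farm 16 > Clay Flats 14 > Hill Ranch 12 > Low Meadow 10.
Twin Wells: +45 to 45 (cap) → 345 left.
Riverbend takes 80 to reach its cap of 80 → 265 left.
Orchard Row: +25 to 25 (cap) → 240 left.
Mesa Fields: +70 to 70 (cap) → 170 left.
Give North Farm 25 to hit its cap of 25 → 145 left.
Give Clay Flats 30 to hit its cap of 30 → 115 left.
Hill Ranch: +100 to 100 (cap) → 15 left.
Low Meadow has room for 90 but only 15 remain, so it gets 15.
Total = 25×80 + 12×100 + 17×70 + 26×45 + 16×25 + 19×25 + 10×15 + 14×30 = 7005.

7005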